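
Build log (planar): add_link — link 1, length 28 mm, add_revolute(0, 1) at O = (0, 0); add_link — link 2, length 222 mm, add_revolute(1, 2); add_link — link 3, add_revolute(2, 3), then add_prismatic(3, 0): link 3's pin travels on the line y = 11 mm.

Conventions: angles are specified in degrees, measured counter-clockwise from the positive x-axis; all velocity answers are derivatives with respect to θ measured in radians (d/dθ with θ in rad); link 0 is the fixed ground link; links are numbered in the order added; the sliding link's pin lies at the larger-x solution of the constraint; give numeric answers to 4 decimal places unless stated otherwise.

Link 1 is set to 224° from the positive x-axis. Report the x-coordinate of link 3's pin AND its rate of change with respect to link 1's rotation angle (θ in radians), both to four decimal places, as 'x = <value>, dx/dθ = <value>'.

geometry: r = 28 mm, L = 222 mm, e = 11 mm
crank pin P = (r cos θ, r sin θ) = (-20.141514, -19.450434)
h = r sin θ − e = -19.450434 − 11 = -30.450434
x = r cos θ + √(L² − h²) = -20.141514 + 219.901730 = 199.760216
dx/dθ = −r sin θ − h·r cos θ/√(L² − h²) (θ in radians; h = -30.450434) = 16.661380

x = 199.7602, dx/dθ = 16.6614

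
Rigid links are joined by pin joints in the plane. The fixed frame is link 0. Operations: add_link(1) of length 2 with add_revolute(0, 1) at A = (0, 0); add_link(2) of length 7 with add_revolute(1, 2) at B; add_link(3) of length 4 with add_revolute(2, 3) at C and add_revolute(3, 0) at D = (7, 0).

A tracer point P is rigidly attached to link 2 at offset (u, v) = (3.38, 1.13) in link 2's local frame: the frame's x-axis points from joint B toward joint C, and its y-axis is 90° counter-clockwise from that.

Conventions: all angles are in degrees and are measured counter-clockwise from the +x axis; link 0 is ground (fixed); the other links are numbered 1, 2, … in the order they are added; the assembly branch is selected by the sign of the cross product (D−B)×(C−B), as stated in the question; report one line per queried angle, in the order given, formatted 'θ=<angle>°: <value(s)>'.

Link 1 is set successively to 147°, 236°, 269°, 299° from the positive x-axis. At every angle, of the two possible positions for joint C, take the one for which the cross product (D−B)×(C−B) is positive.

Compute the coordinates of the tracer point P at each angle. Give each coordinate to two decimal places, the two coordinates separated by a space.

A=(0,0), D=(7.00,0)
θ=147°: B = A + 2.00·(cos147°, sin147°) = (-1.6773, 1.0893)
θ=147°: |BD| = 8.7454
θ=147°: circle(B,7.00) ∩ circle(D,4.00): a=6.2594, h=3.1336
θ=147°:   candidates: C₊=(4.9236,3.4189) cross=27.405; C₋=(4.1430,-2.7996) cross=-27.405
θ=147°:   branch + wants cross > 0 → take C=(4.9236,3.4189) (cross=27.405)
θ=147°: ex = (C−B)/|BC| = (0.9430,0.3328); ey = (-0.3328,0.9430)
θ=147°: P = B + 3.38·ex + 1.13·ey = (1.1339,3.2797)
θ=236°: B = A + 2.00·(cos236°, sin236°) = (-1.1184, -1.6581)
θ=236°: |BD| = 8.2860
θ=236°: circle(B,7.00) ∩ circle(D,4.00): a=6.1343, h=3.3720
θ=236°:   candidates: C₊=(4.2171,2.8732) cross=27.940; C₋=(5.5666,-3.7344) cross=-27.940
θ=236°:   branch + wants cross > 0 → take C=(4.2171,2.8732) (cross=27.940)
θ=236°: ex = (C−B)/|BC| = (0.7622,0.6473); ey = (-0.6473,0.7622)
θ=236°: P = B + 3.38·ex + 1.13·ey = (0.7264,1.3912)
θ=269°: B = A + 2.00·(cos269°, sin269°) = (-0.0349, -1.9997)
θ=269°: |BD| = 7.3136
θ=269°: circle(B,7.00) ∩ circle(D,4.00): a=5.9129, h=3.7467
θ=269°:   candidates: C₊=(4.6282,3.2210) cross=27.402; C₋=(6.6771,-3.9869) cross=-27.402
θ=269°:   branch + wants cross > 0 → take C=(4.6282,3.2210) (cross=27.402)
θ=269°: ex = (C−B)/|BC| = (0.6662,0.7458); ey = (-0.7458,0.6662)
θ=269°: P = B + 3.38·ex + 1.13·ey = (1.3740,1.2739)
θ=299°: B = A + 2.00·(cos299°, sin299°) = (0.9696, -1.7492)
θ=299°: |BD| = 6.2790
θ=299°: circle(B,7.00) ∩ circle(D,4.00): a=5.7673, h=3.9671
θ=299°:   candidates: C₊=(5.4034,3.6675) cross=24.910; C₋=(7.6138,-3.9526) cross=-24.910
θ=299°:   branch + wants cross > 0 → take C=(5.4034,3.6675) (cross=24.910)
θ=299°: ex = (C−B)/|BC| = (0.6334,0.7738); ey = (-0.7738,0.6334)
θ=299°: P = B + 3.38·ex + 1.13·ey = (2.2361,1.5820)

θ=147°: 1.13 3.28
θ=236°: 0.73 1.39
θ=269°: 1.37 1.27
θ=299°: 2.24 1.58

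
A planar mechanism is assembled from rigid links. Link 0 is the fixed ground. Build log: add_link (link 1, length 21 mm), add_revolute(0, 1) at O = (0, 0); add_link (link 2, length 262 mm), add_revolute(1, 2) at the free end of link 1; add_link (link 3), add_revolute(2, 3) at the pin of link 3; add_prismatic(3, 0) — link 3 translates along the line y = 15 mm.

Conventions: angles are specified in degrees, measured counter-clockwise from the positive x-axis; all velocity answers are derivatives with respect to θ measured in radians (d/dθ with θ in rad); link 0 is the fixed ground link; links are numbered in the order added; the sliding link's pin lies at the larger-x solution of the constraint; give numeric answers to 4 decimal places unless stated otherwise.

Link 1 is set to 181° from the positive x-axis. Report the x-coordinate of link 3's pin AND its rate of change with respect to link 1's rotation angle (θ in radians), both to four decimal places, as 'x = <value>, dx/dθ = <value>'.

geometry: r = 21 mm, L = 262 mm, e = 15 mm
crank pin P = (r cos θ, r sin θ) = (-20.996802, -0.366501)
h = r sin θ − e = -0.366501 − 15 = -15.366501
x = r cos θ + √(L² − h²) = -20.996802 + 261.548983 = 240.552182
dx/dθ = −r sin θ − h·r cos θ/√(L² − h²) (θ in radians; h = -15.366501) = -0.867102

x = 240.5522, dx/dθ = -0.8671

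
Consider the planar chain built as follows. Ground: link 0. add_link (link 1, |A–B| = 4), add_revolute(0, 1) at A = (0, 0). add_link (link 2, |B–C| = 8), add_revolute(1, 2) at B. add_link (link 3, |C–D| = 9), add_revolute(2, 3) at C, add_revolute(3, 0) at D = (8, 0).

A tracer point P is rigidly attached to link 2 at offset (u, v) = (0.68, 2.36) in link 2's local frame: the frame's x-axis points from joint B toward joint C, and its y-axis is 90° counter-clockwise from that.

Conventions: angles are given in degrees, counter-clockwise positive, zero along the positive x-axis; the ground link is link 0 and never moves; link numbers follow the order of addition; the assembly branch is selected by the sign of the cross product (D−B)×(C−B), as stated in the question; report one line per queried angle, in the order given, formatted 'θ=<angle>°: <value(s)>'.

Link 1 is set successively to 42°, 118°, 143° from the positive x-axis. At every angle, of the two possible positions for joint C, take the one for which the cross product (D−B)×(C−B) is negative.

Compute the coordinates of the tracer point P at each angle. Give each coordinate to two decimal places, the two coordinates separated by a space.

A=(0,0), D=(8.00,0)
θ=42°: B = A + 4.00·(cos42°, sin42°) = (2.9726, 2.6765)
θ=42°: |BD| = 5.6955
θ=42°: circle(B,8.00) ∩ circle(D,9.00): a=1.3553, h=7.8844
θ=42°:   candidates: C₊=(7.8741,8.9991) cross=44.905; C₋=(0.4638,-4.9199) cross=-44.905
θ=42°:   branch - wants cross < 0 → take C=(0.4638,-4.9199) (cross=-44.905)
θ=42°: ex = (C−B)/|BC| = (-0.3136,-0.9496); ey = (0.9496,-0.3136)
θ=42°: P = B + 0.68·ex + 2.36·ey = (5.0003,1.2907)
θ=118°: B = A + 4.00·(cos118°, sin118°) = (-1.8779, 3.5318)
θ=118°: |BD| = 10.4903
θ=118°: circle(B,8.00) ∩ circle(D,9.00): a=4.4349, h=6.6582
θ=118°:   candidates: C₊=(4.5397,8.3082) cross=69.847; C₋=(0.0564,-4.2308) cross=-69.847
θ=118°:   branch - wants cross < 0 → take C=(0.0564,-4.2308) (cross=-69.847)
θ=118°: ex = (C−B)/|BC| = (0.2418,-0.9703); ey = (0.9703,0.2418)
θ=118°: P = B + 0.68·ex + 2.36·ey = (0.5765,3.4426)
θ=143°: B = A + 4.00·(cos143°, sin143°) = (-3.1945, 2.4073)
θ=143°: |BD| = 11.4504
θ=143°: circle(B,8.00) ∩ circle(D,9.00): a=4.9829, h=6.2587
θ=143°:   candidates: C₊=(2.9928,7.4785) cross=71.664; C₋=(0.3612,-4.7591) cross=-71.664
θ=143°:   branch - wants cross < 0 → take C=(0.3612,-4.7591) (cross=-71.664)
θ=143°: ex = (C−B)/|BC| = (0.4445,-0.8958); ey = (0.8958,0.4445)
θ=143°: P = B + 0.68·ex + 2.36·ey = (-0.7782,2.8471)

θ=42°: 5.00 1.29
θ=118°: 0.58 3.44
θ=143°: -0.78 2.85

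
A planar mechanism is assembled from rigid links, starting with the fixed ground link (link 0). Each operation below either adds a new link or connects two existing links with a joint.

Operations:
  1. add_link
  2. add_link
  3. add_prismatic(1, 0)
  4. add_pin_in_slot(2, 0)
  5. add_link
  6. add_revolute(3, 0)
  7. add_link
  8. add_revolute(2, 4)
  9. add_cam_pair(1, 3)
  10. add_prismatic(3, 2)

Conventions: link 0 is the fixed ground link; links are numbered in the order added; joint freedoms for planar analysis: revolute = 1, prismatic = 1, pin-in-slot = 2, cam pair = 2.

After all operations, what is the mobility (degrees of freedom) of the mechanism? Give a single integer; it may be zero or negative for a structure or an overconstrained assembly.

L=1 J1=0 J2=0
add link → L=2 J1=0 J2=0
add link → L=3 J1=0 J2=0
P@1,0 dof=1 J1 → L=3 J1=1 J2=0
PS@2,0 dof=2 J2 → L=3 J1=1 J2=1
add link → L=4 J1=1 J2=1
R@3,0 dof=1 J1 → L=4 J1=2 J2=1
add link → L=5 J1=2 J2=1
R@2,4 dof=1 J1 → L=5 J1=3 J2=1
C@1,3 dof=2 J2 → L=5 J1=3 J2=2
P@3,2 dof=1 J1 → L=5 J1=4 J2=2
M=3(L−1)−2J1−J2=3·4−2·4−2=2

M = 2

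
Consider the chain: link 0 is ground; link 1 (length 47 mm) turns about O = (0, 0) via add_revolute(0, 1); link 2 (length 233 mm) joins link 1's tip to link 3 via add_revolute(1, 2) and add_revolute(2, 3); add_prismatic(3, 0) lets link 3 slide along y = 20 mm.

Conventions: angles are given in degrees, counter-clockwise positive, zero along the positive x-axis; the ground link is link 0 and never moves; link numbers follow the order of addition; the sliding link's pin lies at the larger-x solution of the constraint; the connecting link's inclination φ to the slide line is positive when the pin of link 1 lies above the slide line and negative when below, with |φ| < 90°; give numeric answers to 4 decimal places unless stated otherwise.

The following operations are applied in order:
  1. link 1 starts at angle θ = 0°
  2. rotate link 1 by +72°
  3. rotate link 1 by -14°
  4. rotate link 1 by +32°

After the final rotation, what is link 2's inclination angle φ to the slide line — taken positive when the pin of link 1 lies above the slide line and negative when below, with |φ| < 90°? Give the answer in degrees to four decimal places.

geometry: r = 47 mm, L = 233 mm, e = 20 mm; θ starts at 0°
rotate link 1 by +72°: θ ← 0° +72° = 72°
rotate link 1 by -14°: θ ← 72° -14° = 58°
rotate link 1 by +32°: θ ← 58° +32° = 90°
h = r sin θ − e = 47.000000 − 20 = 27.000000
sin φ = h / L = 27.000000 / 233 = 0.11587983
φ = arcsin(0.11587983) = 6.654375°

6.6544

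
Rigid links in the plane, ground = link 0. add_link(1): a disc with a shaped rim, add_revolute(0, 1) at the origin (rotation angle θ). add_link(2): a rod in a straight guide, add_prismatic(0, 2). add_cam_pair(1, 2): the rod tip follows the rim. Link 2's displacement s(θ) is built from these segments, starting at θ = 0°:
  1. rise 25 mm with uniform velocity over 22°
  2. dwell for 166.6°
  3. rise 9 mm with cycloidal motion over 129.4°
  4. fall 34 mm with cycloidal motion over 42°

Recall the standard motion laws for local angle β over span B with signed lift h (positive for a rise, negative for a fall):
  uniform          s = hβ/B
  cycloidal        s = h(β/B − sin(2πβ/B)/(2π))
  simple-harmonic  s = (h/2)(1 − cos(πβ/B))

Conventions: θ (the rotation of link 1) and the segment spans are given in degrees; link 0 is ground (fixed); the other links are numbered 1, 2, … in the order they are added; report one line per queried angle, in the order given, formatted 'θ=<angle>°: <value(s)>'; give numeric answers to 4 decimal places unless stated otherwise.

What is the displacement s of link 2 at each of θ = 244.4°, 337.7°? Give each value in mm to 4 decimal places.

segment 1 (0° to 22°, uniform, h = 25) is passed completely: s = 0.0000 + (25) = 25.0000
segment 2 (22° to 188.6°, dwell): s unchanged at 25.0000
θ = 244.4° falls in segment 3 (188.6° to 318°, cycloidal, h = 9): β = 244.4 − 188.6 = 55.8°, B = 129.4°; Δs = 9·(0.4312 − sin(2π·0.4312)/(2π)) = 3.2811; s = 25.0000 + 3.2811 = 28.2811
segment 3 (188.6° to 318°, cycloidal, h = 9) is passed completely: s = 25.0000 + (9) = 34.0000
θ = 337.7° falls in segment 4 (318° to 360°, cycloidal, h = -34): β = 337.7 − 318 = 19.7°, B = 42°; Δs = -34·(0.4690 − sin(2π·0.4690)/(2π)) = -14.9019; s = 34.0000 − 14.9019 = 19.0981

θ=244.4°: 28.2811
θ=337.7°: 19.0981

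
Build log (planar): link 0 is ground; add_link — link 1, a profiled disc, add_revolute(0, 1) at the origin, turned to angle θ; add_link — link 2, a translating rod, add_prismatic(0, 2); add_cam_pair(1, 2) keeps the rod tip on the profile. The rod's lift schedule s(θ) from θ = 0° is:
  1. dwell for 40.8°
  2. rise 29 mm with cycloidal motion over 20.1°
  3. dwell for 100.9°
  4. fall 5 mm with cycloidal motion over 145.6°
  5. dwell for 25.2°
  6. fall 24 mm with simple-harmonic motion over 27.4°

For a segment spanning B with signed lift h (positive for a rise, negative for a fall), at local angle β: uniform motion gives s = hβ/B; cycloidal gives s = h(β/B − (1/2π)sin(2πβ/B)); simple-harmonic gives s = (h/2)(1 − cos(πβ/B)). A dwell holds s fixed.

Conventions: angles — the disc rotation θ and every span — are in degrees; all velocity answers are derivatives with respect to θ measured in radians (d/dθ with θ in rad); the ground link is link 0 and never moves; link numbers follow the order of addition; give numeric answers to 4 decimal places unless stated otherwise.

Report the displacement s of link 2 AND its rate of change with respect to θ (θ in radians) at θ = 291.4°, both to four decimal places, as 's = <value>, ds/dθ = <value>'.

seg 1 [0°–40.8°] dwell: s stays 0.0000
seg 2 [40.8°–60.9°] cycloidal, h=29: full span → s += 29 → s = 29.0000
seg 3 [60.9°–161.8°] dwell: s stays 29.0000
seg 4 [161.8°–307.4°] cycloidal, h=-5: θ=291.4° here. β=129.6, B=145.6. -5·(0.8901 − sin(2π·0.8901)/(2π)) = -4.9574 → s = 24.0426
velocity in seg [161.8°–307.4°] (cycloidal), θ in radians: β = 129.6° = 2.2619 rad, B = 145.6° = 2.5412 rad; ds/dθ = (h/B)(1 − cos(2πβ/B)) = ((-5)/2.5412)(1 − cos(2π·0.8901)) = -0.450667 mm/rad

s = 24.0426, ds/dθ = -0.4507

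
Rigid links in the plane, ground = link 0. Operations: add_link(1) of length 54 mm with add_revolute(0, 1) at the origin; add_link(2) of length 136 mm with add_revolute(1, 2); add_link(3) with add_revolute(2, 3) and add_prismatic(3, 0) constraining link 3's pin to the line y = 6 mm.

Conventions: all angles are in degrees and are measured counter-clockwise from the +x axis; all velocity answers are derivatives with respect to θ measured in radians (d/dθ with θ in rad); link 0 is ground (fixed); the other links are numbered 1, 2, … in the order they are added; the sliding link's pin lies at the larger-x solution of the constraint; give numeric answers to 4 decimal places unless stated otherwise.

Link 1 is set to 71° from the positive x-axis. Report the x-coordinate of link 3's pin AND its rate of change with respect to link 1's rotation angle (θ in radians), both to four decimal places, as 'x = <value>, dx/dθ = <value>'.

geometry: r = 54 mm, L = 136 mm, e = 6 mm
crank pin P = (r cos θ, r sin θ) = (17.580680, 51.058003)
h = r sin θ − e = 51.058003 − 6 = 45.058003
x = r cos θ + √(L² − h²) = 17.580680 + 128.319041 = 145.899722
dx/dθ = −r sin θ − h·r cos θ/√(L² − h²) (θ in radians; h = 45.058003) = -57.231291

x = 145.8997, dx/dθ = -57.2313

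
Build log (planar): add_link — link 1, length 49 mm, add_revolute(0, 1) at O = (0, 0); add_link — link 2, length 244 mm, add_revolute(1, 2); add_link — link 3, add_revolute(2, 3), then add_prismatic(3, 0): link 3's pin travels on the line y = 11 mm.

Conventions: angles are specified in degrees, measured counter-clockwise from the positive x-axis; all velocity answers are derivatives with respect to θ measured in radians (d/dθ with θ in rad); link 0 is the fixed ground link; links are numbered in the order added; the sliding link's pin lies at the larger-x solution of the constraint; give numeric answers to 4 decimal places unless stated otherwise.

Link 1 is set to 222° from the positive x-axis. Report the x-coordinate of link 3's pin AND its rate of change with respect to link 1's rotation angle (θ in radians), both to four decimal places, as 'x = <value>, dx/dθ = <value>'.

geometry: r = 49 mm, L = 244 mm, e = 11 mm
crank pin P = (r cos θ, r sin θ) = (-36.414096, -32.787400)
h = r sin θ − e = -32.787400 − 11 = -43.787400
x = r cos θ + √(L² − h²) = -36.414096 + 240.038879 = 203.624783
dx/dθ = −r sin θ − h·r cos θ/√(L² − h²) (θ in radians; h = -43.787400) = 26.144815

x = 203.6248, dx/dθ = 26.1448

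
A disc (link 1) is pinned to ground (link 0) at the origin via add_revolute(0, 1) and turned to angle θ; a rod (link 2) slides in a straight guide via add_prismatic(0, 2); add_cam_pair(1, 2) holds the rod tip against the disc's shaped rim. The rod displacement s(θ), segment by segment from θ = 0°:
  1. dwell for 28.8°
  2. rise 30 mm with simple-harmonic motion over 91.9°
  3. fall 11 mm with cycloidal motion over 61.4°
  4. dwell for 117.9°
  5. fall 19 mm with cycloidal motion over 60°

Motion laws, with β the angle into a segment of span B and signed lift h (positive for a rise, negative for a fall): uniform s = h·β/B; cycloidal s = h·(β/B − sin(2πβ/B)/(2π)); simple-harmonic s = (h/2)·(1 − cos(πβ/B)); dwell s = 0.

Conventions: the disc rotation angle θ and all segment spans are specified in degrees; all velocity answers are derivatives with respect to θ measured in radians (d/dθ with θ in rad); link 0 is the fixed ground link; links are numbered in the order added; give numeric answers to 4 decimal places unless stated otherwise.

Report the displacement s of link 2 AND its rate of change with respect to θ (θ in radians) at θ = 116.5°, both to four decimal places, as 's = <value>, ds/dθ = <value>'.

segment 1 (0° to 28.8°, dwell): s unchanged at 0.0000
θ = 116.5° falls in segment 2 (28.8° to 120.7°, simple-harmonic, h = 30): β = 116.5 − 28.8 = 87.7°, B = 91.9°; Δs = 30/2·(1 − cos(π·0.9543)) = 29.8457; s = 0.0000 + 29.8457 = 29.8457
velocity in seg [28.8°–120.7°] (simple-harmonic), θ in radians: β = 87.7° = 1.5307 rad, B = 91.9° = 1.6040 rad; ds/dθ = (πh/(2B)) sin(πβ/B) = (π·30/(2·1.6040)) sin(π·0.9543) = 4.203768 mm/rad

s = 29.8457, ds/dθ = 4.2038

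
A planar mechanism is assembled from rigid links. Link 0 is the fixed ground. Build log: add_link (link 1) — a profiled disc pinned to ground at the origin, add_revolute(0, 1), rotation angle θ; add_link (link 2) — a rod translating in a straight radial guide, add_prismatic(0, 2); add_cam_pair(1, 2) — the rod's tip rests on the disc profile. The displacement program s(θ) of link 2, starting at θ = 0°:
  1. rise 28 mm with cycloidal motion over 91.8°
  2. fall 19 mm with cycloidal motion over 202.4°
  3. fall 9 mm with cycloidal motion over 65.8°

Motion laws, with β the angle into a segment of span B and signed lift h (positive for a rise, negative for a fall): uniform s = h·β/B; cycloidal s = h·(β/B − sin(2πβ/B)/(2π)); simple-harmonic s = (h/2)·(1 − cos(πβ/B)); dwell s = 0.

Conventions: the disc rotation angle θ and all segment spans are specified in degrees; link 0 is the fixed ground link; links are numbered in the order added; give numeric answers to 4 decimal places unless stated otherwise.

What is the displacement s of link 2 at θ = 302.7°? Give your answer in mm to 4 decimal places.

seg 1 [0°–91.8°] cycloidal, h=28: full span → s += 28 → s = 28.0000
seg 2 [91.8°–294.2°] cycloidal, h=-19: full span → s += -19 → s = 9.0000
seg 3 [294.2°–360°] cycloidal, h=-9: θ=302.7° here. β=8.5, B=65.8. -9·(0.1292 − sin(2π·0.1292)/(2π)) = -0.1235 → s = 8.8765

8.8765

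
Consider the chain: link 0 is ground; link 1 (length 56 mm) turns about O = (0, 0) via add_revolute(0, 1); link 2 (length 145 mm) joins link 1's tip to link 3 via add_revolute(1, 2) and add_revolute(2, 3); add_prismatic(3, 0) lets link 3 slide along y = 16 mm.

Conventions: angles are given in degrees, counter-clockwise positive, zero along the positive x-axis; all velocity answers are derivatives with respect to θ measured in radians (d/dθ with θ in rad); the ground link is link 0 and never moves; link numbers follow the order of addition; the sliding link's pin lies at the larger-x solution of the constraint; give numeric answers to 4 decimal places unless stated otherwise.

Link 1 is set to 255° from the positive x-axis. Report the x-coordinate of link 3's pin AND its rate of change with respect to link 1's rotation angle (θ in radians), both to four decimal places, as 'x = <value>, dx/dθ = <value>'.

geometry: r = 56 mm, L = 145 mm, e = 16 mm
crank pin P = (r cos θ, r sin θ) = (-14.493867, -54.091846)
h = r sin θ − e = -54.091846 − 16 = -70.091846
x = r cos θ + √(L² − h²) = -14.493867 + 126.933577 = 112.439711
dx/dθ = −r sin θ − h·r cos θ/√(L² − h²) (θ in radians; h = -70.091846) = 46.088433

x = 112.4397, dx/dθ = 46.0884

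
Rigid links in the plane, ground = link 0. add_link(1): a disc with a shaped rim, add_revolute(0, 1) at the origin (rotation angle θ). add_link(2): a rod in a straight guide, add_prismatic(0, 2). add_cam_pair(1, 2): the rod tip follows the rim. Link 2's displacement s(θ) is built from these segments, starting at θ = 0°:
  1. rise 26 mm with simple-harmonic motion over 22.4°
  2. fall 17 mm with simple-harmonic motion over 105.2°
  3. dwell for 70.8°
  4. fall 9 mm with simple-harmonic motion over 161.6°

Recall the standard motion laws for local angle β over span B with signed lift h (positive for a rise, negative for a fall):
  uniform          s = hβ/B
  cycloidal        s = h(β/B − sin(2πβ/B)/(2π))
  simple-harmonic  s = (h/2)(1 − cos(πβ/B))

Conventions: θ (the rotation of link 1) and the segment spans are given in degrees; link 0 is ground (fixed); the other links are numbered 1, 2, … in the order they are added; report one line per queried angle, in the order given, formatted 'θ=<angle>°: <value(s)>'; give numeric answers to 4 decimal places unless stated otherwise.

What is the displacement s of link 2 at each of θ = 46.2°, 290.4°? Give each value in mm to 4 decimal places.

segment 1 (0° to 22.4°, simple-harmonic, h = 26) is passed completely: s = 0.0000 + (26) = 26.0000
θ = 46.2° falls in segment 2 (22.4° to 127.6°, simple-harmonic, h = -17): β = 46.2 − 22.4 = 23.8°, B = 105.2°; Δs = -17/2·(1 − cos(π·0.2262)) = -2.0580; s = 26.0000 − 2.0580 = 23.9420
segment 2 (22.4° to 127.6°, simple-harmonic, h = -17) is passed completely: s = 26.0000 + (-17) = 9.0000
segment 3 (127.6° to 198.4°, dwell): s unchanged at 9.0000
θ = 290.4° falls in segment 4 (198.4° to 360°, simple-harmonic, h = -9): β = 290.4 − 198.4 = 92°, B = 161.6°; Δs = -9/2·(1 − cos(π·0.5693)) = -5.4721; s = 9.0000 − 5.4721 = 3.5279

θ=46.2°: 23.9420
θ=290.4°: 3.5279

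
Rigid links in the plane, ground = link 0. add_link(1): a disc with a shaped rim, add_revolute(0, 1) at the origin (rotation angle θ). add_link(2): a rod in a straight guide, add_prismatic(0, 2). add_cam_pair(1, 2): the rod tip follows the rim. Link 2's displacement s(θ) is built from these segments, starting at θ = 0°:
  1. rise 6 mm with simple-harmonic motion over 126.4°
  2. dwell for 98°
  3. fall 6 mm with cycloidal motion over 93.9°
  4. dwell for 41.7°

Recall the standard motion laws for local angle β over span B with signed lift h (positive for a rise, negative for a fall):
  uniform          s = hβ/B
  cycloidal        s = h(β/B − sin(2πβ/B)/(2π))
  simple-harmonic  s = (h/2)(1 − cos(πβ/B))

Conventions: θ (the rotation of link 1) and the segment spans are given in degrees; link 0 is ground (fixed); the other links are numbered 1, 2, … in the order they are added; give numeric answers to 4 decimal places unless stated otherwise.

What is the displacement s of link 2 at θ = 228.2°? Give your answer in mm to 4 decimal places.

segment 1 (0° to 126.4°, simple-harmonic, h = 6) is passed completely: s = 0.0000 + (6) = 6.0000
segment 2 (126.4° to 224.4°, dwell): s unchanged at 6.0000
θ = 228.2° falls in segment 3 (224.4° to 318.3°, cycloidal, h = -6): β = 228.2 − 224.4 = 3.8°, B = 93.9°; Δs = -6·(0.0405 − sin(2π·0.0405)/(2π)) = -0.0026; s = 6.0000 − 0.0026 = 5.9974

5.9974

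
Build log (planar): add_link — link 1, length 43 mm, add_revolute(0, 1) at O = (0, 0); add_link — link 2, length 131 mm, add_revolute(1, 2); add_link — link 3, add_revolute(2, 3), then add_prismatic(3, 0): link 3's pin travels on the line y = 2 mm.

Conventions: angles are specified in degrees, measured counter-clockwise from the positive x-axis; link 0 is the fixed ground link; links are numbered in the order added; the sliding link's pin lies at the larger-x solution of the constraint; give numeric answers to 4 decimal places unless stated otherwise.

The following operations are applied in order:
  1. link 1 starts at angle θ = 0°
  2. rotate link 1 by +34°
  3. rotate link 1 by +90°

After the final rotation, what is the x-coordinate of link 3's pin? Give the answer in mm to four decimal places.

geometry: r = 43 mm, L = 131 mm, e = 2 mm; θ starts at 0°
rotate link 1 by +34°: θ ← 0° +34° = 34°
rotate link 1 by +90°: θ ← 34° +90° = 124°
crank pin P = (r cos θ, r sin θ) = (-24.045295, 35.648616)
h = r sin θ − e = 35.648616 − 2 = 33.648616
x = r cos θ + √(L² − h²) = -24.045295 + 126.604781 = 102.559487

102.5595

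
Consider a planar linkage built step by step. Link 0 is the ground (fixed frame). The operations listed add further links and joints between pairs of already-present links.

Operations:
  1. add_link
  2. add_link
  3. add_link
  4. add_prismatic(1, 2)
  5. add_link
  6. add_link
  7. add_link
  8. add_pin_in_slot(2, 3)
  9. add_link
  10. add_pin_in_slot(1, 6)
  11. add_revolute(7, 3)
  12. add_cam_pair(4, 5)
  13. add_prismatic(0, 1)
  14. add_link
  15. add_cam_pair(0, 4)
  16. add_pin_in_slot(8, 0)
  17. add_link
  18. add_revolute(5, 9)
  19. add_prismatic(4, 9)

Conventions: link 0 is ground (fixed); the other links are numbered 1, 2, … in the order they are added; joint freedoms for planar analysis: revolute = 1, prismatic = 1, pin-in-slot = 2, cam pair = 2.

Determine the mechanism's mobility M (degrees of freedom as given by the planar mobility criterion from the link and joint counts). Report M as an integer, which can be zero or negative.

link 0 = ground. State L|J1|J2 = 1|0|0
+link1  2|0|0
+link2  3|0|0
+link3  4|0|0
P(1,2) f=1→J1  4|1|0
+link4  5|1|0
+link5  6|1|0
+link6  7|1|0
PS(2,3) f=2→J2  7|1|1
+link7  8|1|1
PS(1,6) f=2→J2  8|1|2
R(7,3) f=1→J1  8|2|2
C(4,5) f=2→J2  8|2|3
P(0,1) f=1→J1  8|3|3
+link8  9|3|3
C(0,4) f=2→J2  9|3|4
PS(8,0) f=2→J2  9|3|5
+link9  10|3|5
R(5,9) f=1→J1  10|4|5
P(4,9) f=1→J1  10|5|5
M = 3(10−1)−2·5−5 = 27−10−5 = 12

M = 12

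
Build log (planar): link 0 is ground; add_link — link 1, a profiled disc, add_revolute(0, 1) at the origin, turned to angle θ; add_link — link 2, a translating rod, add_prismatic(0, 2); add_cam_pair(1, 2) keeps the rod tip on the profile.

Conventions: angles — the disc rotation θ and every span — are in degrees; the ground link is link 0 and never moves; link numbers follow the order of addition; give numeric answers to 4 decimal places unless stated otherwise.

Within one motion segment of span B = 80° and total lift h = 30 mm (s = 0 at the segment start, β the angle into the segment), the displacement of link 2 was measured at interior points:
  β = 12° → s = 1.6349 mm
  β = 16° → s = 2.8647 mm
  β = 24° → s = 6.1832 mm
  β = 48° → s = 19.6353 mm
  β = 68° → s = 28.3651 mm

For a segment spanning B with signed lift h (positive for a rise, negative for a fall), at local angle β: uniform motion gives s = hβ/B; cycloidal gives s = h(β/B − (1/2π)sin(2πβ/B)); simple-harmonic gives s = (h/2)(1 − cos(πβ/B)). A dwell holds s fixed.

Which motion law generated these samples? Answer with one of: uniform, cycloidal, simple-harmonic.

candidates at β/B = r: uniform s = h·r (linear in β); cycloidal s = h·(r − sin(2πr)/(2π)); simple-harmonic s = (h/2)(1 − cos(πr))
β=12°: printed 1.6349 | uniform 4.5000, cycloidal 0.6372, simple-harmonic 1.6349
β=16°: printed 2.8647 | uniform 6.0000, cycloidal 1.4590, simple-harmonic 2.8647
β=24°: printed 6.1832 | uniform 9.0000, cycloidal 4.4590, simple-harmonic 6.1832
β=48°: printed 19.6353 | uniform 18.0000, cycloidal 20.8065, simple-harmonic 19.6353
β=68°: printed 28.3651 | uniform 25.5000, cycloidal 29.3628, simple-harmonic 28.3651
only one law matches every sample → simple-harmonic

simple-harmonic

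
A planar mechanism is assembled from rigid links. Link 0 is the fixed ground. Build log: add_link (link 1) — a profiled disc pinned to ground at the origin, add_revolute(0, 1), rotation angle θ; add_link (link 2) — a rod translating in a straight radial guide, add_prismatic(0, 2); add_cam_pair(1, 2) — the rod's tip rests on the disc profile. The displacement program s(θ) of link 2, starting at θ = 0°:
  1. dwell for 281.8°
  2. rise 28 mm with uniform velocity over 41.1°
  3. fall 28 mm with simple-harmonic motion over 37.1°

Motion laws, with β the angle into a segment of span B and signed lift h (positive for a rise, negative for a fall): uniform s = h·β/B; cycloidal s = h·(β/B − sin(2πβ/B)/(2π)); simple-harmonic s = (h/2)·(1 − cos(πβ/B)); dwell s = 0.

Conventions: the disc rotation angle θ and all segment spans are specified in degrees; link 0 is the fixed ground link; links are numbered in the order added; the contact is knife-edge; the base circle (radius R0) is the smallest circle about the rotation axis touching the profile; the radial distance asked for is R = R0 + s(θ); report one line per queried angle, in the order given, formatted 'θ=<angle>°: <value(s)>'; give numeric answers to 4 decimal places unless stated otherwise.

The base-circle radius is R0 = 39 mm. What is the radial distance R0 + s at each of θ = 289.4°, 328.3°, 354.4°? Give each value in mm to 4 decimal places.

seg 1 [0°–281.8°] dwell: s stays 0.0000
seg 2 [281.8°–322.9°] uniform, h=28: θ=289.4° here. β=7.6, B=41.1. 28·7.6/41.1 = 5.1776 → s = 5.1776
seg 2 [281.8°–322.9°] uniform, h=28: full span → s += 28 → s = 28.0000
seg 3 [322.9°–360°] simple-harmonic, h=-28: θ=328.3° here. β=5.4, B=37.1. -28/2·(1 − cos(π·0.1456)) = -1.4383 → s = 26.5617
seg 3 [322.9°–360°] simple-harmonic, h=-28: θ=354.4° here. β=31.5, B=37.1. -28/2·(1 − cos(π·0.8491)) = -26.4552 → s = 1.5448
θ=289.4°: R = R0 + s = 39 + 5.1776 = 44.1776
θ=328.3°: R = R0 + s = 39 + 26.5617 = 65.5617
θ=354.4°: R = R0 + s = 39 + 1.5448 = 40.5448

θ=289.4°: 44.1776
θ=328.3°: 65.5617
θ=354.4°: 40.5448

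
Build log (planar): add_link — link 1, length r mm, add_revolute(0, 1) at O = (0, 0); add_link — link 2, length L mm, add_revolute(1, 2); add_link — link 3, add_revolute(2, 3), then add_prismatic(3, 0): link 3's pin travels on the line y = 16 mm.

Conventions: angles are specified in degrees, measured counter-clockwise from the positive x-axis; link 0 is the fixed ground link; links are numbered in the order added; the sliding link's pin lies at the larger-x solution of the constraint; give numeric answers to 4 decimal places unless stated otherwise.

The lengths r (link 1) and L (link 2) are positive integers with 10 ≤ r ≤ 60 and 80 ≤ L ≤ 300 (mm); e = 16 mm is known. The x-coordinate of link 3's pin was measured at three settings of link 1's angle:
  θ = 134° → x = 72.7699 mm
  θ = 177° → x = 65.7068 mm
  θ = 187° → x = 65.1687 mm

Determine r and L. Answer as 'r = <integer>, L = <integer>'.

constraint per measurement: (x − r cos θ)² + (r sin θ − e)² = L²
subtracting the θ₁ and θ₂ equations cancels the r² and L² terms:
r = (x₁² − x₂²) / (2[(x₁cos θ₁ + e sin θ₁) − (x₂cos θ₂ + e sin θ₂)]) = 19.0002 → r = 19
L² = (x₁ − r cos θ₁)² + (r sin θ₁ − e)² = 7396.0081 → L = 86.0000 → L = 86
check at θ₃=187°: x = 65.1687 (printed 65.1687) ✓

r = 19, L = 86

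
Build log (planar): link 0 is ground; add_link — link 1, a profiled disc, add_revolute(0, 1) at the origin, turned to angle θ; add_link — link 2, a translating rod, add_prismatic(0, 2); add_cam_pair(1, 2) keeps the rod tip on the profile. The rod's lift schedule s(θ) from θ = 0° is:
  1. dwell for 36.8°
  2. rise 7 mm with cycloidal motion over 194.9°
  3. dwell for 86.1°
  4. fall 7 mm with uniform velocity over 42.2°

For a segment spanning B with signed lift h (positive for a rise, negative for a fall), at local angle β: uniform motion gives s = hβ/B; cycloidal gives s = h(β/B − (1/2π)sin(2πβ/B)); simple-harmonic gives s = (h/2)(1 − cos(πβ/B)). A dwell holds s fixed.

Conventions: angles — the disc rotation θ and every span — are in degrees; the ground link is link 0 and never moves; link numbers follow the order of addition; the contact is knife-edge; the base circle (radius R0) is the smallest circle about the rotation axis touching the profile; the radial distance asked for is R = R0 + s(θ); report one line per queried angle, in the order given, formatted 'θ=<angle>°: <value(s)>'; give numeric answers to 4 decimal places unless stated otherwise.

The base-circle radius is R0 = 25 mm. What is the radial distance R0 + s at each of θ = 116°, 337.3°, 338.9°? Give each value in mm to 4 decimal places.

seg 1 [0°–36.8°] dwell: s stays 0.0000
seg 2 [36.8°–231.7°] cycloidal, h=7: θ=116° here. β=79.2, B=194.9. 7·(0.4064 − sin(2π·0.4064)/(2π)) = 2.2262 → s = 2.2262
seg 2 [36.8°–231.7°] cycloidal, h=7: full span → s += 7 → s = 7.0000
seg 3 [231.7°–317.8°] dwell: s stays 7.0000
seg 4 [317.8°–360°] uniform, h=-7: θ=337.3° here. β=19.5, B=42.2. -7·19.5/42.2 = -3.2346 → s = 3.7654
seg 4 [317.8°–360°] uniform, h=-7: θ=338.9° here. β=21.1, B=42.2. -7·21.1/42.2 = -3.5000 → s = 3.5000
θ=116°: R = R0 + s = 25 + 2.2262 = 27.2262
θ=337.3°: R = R0 + s = 25 + 3.7654 = 28.7654
θ=338.9°: R = R0 + s = 25 + 3.5000 = 28.5000

θ=116°: 27.2262
θ=337.3°: 28.7654
θ=338.9°: 28.5000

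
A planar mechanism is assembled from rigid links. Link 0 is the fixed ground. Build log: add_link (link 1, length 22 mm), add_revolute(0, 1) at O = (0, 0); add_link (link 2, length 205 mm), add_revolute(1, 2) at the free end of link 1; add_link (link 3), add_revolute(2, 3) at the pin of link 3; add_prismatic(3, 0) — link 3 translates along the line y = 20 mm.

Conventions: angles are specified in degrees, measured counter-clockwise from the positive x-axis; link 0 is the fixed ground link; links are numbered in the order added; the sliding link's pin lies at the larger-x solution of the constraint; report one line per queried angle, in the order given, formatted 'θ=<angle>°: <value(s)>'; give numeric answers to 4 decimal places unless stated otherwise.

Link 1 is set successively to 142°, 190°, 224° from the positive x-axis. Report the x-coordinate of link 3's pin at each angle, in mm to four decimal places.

geometry: r = 22 mm, L = 205 mm, e = 20 mm
θ=142°: crank pin P = (r cos θ, r sin θ) = (-17.336237, 13.544552)
θ=142°: h = r sin θ − e = 13.544552 − 20 = -6.455448
θ=142°: x = r cos θ + √(L² − h²) = -17.336237 + 204.898334 = 187.562097
θ=190°: crank pin P = (r cos θ, r sin θ) = (-21.665771, -3.820260)
θ=190°: h = r sin θ − e = -3.820260 − 20 = -23.820260
θ=190°: x = r cos θ + √(L² − h²) = -21.665771 + 203.611383 = 181.945612
θ=224°: crank pin P = (r cos θ, r sin θ) = (-15.825476, -15.282484)
θ=224°: h = r sin θ − e = -15.282484 − 20 = -35.282484
θ=224°: x = r cos θ + √(L² − h²) = -15.825476 + 201.940948 = 186.115472

θ=142°: 187.5621
θ=190°: 181.9456
θ=224°: 186.1155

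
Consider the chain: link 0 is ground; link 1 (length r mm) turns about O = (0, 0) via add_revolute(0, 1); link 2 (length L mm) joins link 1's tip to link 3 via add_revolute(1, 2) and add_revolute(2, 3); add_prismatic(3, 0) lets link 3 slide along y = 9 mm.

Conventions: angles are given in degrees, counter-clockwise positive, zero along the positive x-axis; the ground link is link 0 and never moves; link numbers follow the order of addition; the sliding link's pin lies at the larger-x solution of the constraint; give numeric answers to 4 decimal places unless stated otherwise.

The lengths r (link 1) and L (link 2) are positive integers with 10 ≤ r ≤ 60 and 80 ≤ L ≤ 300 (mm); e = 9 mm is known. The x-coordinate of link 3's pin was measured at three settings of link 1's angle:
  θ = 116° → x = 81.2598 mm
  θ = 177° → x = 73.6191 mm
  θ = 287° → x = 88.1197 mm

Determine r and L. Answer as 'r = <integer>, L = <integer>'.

constraint per measurement: (x − r cos θ)² + (r sin θ − e)² = L²
subtracting the θ₁ and θ₂ equations cancels the r² and L² terms:
r = (x₁² − x₂²) / (2[(x₁cos θ₁ + e sin θ₁) − (x₂cos θ₂ + e sin θ₂)]) = 13.0001 → r = 13
L² = (x₁ − r cos θ₁)² + (r sin θ₁ − e)² = 7569.0080 → L = 87.0000 → L = 87
check at θ₃=287°: x = 88.1197 (printed 88.1197) ✓

r = 13, L = 87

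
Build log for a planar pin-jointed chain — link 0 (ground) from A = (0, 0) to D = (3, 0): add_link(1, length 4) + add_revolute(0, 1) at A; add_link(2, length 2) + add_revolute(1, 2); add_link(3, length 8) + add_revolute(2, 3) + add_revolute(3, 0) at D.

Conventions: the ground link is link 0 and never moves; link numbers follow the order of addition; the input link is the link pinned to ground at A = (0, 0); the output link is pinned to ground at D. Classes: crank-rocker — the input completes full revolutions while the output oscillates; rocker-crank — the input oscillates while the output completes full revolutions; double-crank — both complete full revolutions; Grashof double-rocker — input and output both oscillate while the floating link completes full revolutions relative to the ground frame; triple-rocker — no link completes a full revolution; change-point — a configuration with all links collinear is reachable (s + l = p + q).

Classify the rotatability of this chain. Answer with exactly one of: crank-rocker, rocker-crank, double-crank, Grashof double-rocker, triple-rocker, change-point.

lengths: ground=3, input=4, coupler=2, output=8
sorted: s=2 (shortest), l=8 (longest), p+q=7
s + l = 10 vs p + q = 7
s + l > p + q → non-Grashof → no link fully rotates → triple-rocker

triple-rocker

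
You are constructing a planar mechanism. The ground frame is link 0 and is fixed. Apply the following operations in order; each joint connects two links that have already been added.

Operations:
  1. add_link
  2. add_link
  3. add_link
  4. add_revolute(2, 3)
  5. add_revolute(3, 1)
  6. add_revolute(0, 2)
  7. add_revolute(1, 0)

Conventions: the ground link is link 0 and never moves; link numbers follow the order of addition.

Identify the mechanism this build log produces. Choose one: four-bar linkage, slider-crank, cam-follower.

links: 4 (incl. ground); joints: 4 revolute, 0 prismatic, 0 higher (cam) pair, forming one closed loop
4 links in a single 4R loop → four-bar linkage

four-bar linkage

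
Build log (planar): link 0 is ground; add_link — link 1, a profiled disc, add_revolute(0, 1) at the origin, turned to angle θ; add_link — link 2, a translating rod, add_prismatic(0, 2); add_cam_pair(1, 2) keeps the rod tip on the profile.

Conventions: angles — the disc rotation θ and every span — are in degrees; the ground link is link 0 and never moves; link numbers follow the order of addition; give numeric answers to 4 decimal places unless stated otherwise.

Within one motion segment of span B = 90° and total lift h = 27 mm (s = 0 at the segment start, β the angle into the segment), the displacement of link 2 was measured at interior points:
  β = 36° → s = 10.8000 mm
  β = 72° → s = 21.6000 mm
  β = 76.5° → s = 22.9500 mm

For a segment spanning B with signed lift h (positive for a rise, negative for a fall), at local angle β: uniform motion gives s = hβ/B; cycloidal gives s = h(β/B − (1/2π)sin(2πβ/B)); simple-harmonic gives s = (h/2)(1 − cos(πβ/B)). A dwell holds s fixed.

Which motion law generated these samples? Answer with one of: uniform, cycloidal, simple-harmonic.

candidates at β/B = r: uniform s = h·r (linear in β); cycloidal s = h·(r − sin(2πr)/(2π)); simple-harmonic s = (h/2)(1 − cos(πr))
β=36°: printed 10.8000 | uniform 10.8000, cycloidal 8.2742, simple-harmonic 9.3283
β=72°: printed 21.6000 | uniform 21.6000, cycloidal 25.6869, simple-harmonic 24.4217
β=76.5°: printed 22.9500 | uniform 22.9500, cycloidal 26.4265, simple-harmonic 25.5286
only one law matches every sample → uniform

uniform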